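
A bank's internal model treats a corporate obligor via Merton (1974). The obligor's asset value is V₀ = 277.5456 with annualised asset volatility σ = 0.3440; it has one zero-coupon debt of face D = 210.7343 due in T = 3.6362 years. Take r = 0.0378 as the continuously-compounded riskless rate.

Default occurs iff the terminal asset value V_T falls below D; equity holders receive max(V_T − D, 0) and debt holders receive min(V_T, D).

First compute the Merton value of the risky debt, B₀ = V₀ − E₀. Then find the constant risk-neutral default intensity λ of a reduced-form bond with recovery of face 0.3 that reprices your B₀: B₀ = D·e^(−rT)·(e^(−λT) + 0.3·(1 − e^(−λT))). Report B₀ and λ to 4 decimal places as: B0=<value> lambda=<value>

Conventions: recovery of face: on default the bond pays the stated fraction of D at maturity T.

B0=160.5491 lambda=0.0545

With assets at 277.5456 and a single debt payment of 210.7343 at 3.6362 years:
d₁ = [ln(V₀/D) + (r + σ²/2)T] / (σ√T)
   = [ln(277.5456/210.7343) + (0.0378 + 0.5·0.3440²)·3.6362] / (0.3440·√3.6362)
   = [0.275387 + 0.352595] / 0.655968 = 0.957337
d₂ = d₁ − σ√T = 0.957337 − 0.655968 = 0.301370
N(d₁) = 0.830801,  N(d₂) = 0.618434,  e^(−rT) = 0.871579
E₀ = V₀·N(d₁) − D·e^(−rT)·N(d₂)
   = 277.5456·0.830801 − 210.7343·0.871579·0.618434 = 116.996541
B₀ = V₀ − E₀ = 277.5456 − 116.996541 = 160.549059
e^(−λT) = (B₀·e^(rT)/D − 0.3)/(1 − 0.3) = (160.5491·1.147342/210.7343 − 0.3)/0.7 = 0.82015606
λ = −ln(0.82015606)/3.6362 = 0.054524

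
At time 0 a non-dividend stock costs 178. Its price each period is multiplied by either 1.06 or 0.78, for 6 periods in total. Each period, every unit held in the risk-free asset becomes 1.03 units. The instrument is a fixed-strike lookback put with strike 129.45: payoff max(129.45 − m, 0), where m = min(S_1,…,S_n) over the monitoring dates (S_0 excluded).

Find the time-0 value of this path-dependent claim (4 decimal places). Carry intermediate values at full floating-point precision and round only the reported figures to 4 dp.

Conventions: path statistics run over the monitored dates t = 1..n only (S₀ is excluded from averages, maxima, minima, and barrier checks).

Risk-neutral up-probability p* = (R−d)/(u−d) = (1.03−0.78)/(1.06−0.78) = 0.8929; the claim prices as the p*-weighted sum of path payoffs discounted by R^6.
Enumerate all 2^6 = 64 price paths (U = up ×1.06, D = down ×0.78); each path with k up-moves has probability p*^k·(1−p*)^(6−k).
DDDDDD: m=40.0855, payoff=89.3645, prob=0.000002
UDDDDD: m=54.4752, payoff=74.9748, prob=0.000013
DUDDDD: m=54.4752, payoff=74.9748, prob=0.000013
UUDDDD: m=74.0304, payoff=55.4196, prob=0.000105
DDUDDD: m=54.4752, payoff=74.9748, prob=0.000013
UDUDDD: m=74.0304, payoff=55.4196, prob=0.000105
DUUDDD: m=74.0304, payoff=55.4196, prob=0.000105
UUUDDD: m=100.6054, payoff=28.8446, prob=0.000875
DDDUDD: m=54.4752, payoff=74.9748, prob=0.000013
UDDUDD: m=74.0304, payoff=55.4196, prob=0.000105
DUDUDD: m=74.0304, payoff=55.4196, prob=0.000105
UUDUDD: m=100.6054, payoff=28.8446, prob=0.000875
DDUUDD: m=74.0304, payoff=55.4196, prob=0.000105
UDUUDD: m=100.6054, payoff=28.8446, prob=0.000875
DUUUDD: m=100.6054, payoff=28.8446, prob=0.000875
UUUUDD: m=136.7202, payoff=0.0000, prob=0.007295
DDDDUD: m=54.4752, payoff=74.9748, prob=0.000013
UDDDUD: m=74.0304, payoff=55.4196, prob=0.000105
DUDDUD: m=74.0304, payoff=55.4196, prob=0.000105
UUDDUD: m=100.6054, payoff=28.8446, prob=0.000875
DDUDUD: m=74.0304, payoff=55.4196, prob=0.000105
UDUDUD: m=100.6054, payoff=28.8446, prob=0.000875
DUUDUD: m=100.6054, payoff=28.8446, prob=0.000875
UUUDUD: m=136.7202, payoff=0.0000, prob=0.007295
DDDUUD: m=74.0304, payoff=55.4196, prob=0.000105
UDDUUD: m=100.6054, payoff=28.8446, prob=0.000875
DUDUUD: m=100.6054, payoff=28.8446, prob=0.000875
UUDUUD: m=136.7202, payoff=0.0000, prob=0.007295
DDUUUD: m=100.6054, payoff=28.8446, prob=0.000875
UDUUUD: m=136.7202, payoff=0.0000, prob=0.007295
DUUUUD: m=136.7202, payoff=0.0000, prob=0.007295
UUUUUD: m=185.7992, payoff=0.0000, prob=0.060796
DDDDDU: m=51.3917, payoff=78.0583, prob=0.000013
UDDDDU: m=69.8400, payoff=59.6100, prob=0.000105
DUDDDU: m=69.8400, payoff=59.6100, prob=0.000105
UUDDDU: m=94.9108, payoff=34.5392, prob=0.000875
DDUDDU: m=69.8400, payoff=59.6100, prob=0.000105
UDUDDU: m=94.9108, payoff=34.5392, prob=0.000875
DUUDDU: m=94.9108, payoff=34.5392, prob=0.000875
UUUDDU: m=128.9813, payoff=0.4687, prob=0.007295
DDDUDU: m=69.8400, payoff=59.6100, prob=0.000105
UDDUDU: m=94.9108, payoff=34.5392, prob=0.000875
DUDUDU: m=94.9108, payoff=34.5392, prob=0.000875
UUDUDU: m=128.9813, payoff=0.4687, prob=0.007295
DDUUDU: m=94.9108, payoff=34.5392, prob=0.000875
UDUUDU: m=128.9813, payoff=0.4687, prob=0.007295
DUUUDU: m=128.9813, payoff=0.4687, prob=0.007295
UUUUDU: m=175.2823, payoff=0.0000, prob=0.060796
DDDDUU: m=65.8868, payoff=63.5632, prob=0.000105
UDDDUU: m=89.5385, payoff=39.9115, prob=0.000875
DUDDUU: m=89.5385, payoff=39.9115, prob=0.000875
UUDDUU: m=121.6805, payoff=7.7695, prob=0.007295
DDUDUU: m=89.5385, payoff=39.9115, prob=0.000875
UDUDUU: m=121.6805, payoff=7.7695, prob=0.007295
DUUDUU: m=121.6805, payoff=7.7695, prob=0.007295
UUUDUU: m=165.3607, payoff=0.0000, prob=0.060796
DDDUUU: m=84.4703, payoff=44.9797, prob=0.000875
UDDUUU: m=114.7929, payoff=14.6571, prob=0.007295
DUDUUU: m=114.7929, payoff=14.6571, prob=0.007295
UUDUUU: m=156.0006, payoff=0.0000, prob=0.060796
DDUUUU: m=108.2952, payoff=21.1548, prob=0.007295
UDUUUU: m=147.1704, payoff=0.0000, prob=0.060796
DUUUUU: m=138.8400, payoff=0.0000, prob=0.060796
UUUUUU: m=188.6800, payoff=0.0000, prob=0.506631
Price = Σ prob·payoff / R^6 = 1.225862 / 1.194052 = 1.0266

price = 1.0266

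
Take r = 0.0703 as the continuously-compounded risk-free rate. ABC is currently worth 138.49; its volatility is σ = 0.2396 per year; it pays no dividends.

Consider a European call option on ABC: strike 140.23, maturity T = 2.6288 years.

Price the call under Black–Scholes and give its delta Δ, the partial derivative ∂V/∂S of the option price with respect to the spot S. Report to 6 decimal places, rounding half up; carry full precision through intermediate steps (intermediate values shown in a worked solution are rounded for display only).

σ√T = 0.2396·√2.6288 = 0.388477
d₁ = (ln(S/K) + (r+σ²/2)T) / (σ√T) = (ln(138.49/140.23) + (0.0703+0.2396²/2)·2.6288) / 0.388477 = (-0.012486 + 0.260262) / 0.388477 = 0.637814
d₂ = d₁ − σ√T = 0.637814 − 0.388477 = 0.249336
e^{−rT} = 0.831267
N(d₁) = 0.738203,  N(d₂) = 0.598450
Call price V = S·N(d₁) − K·e^{−rT}·N(d₂) = 102.233668 − 69.760403 = 32.473265
Δ = N(d₁) = 0.738203

price = 32.473265
Δ = 0.738203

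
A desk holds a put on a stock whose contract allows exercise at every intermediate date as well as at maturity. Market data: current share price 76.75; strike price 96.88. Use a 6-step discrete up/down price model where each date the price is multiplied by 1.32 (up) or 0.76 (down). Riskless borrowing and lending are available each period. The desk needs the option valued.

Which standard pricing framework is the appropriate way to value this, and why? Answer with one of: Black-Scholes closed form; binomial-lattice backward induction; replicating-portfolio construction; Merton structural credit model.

framework: binomial-lattice backward induction

Key observation: early exercise of the strike-96.88 put must be checked at each of the 6 dates (spot 76.75), which forces a node-by-node comparison of intrinsic and continuation value backward from expiry.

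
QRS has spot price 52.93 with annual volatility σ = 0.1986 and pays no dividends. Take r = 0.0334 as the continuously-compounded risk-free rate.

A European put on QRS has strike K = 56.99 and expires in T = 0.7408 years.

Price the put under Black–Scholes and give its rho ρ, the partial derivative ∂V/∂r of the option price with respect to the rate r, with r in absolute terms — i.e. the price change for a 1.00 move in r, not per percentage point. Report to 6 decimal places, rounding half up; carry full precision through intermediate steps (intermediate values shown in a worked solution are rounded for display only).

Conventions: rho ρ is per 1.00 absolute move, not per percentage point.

σ√T = 0.1986·√0.7408 = 0.170935
d₁ = (ln(S/K) + (r+σ²/2)T) / (σ√T) = (ln(52.93/56.99) + (0.0334+0.1986²/2)·0.7408) / 0.170935 = (-0.073906 + 0.039352) / 0.170935 = -0.202145
d₂ = d₁ − σ√T = -0.202145 − 0.170935 = -0.373079
e^{−rT} = 0.975561
N(−d₁) = 0.580098,  N(−d₂) = 0.645455
Put price V = K·e^{−rT}·N(−d₂) − S·N(−d₁) = 35.885514 − 30.704598 = 5.180916
ρ = −K·T·e^{−rT}·N(−d₂) = -26.583989

price = 5.180916
ρ = -26.583989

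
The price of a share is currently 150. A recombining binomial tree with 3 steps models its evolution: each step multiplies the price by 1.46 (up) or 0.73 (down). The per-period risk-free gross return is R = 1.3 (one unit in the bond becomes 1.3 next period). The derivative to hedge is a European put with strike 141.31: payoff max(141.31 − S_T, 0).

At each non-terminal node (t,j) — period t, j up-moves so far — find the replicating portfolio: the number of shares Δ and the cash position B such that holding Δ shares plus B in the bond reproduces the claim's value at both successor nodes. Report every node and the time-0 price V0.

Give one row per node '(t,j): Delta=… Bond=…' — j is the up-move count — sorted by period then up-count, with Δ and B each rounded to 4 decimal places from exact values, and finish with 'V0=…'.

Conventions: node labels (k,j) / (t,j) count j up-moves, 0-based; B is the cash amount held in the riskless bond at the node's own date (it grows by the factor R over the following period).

Since d<R<u, set p* = (R−d)/(u−d) = 0.7808; price each node as the discounted p*-expectation of its children.
Payoffs at expiry: V(3,0)=82.9575, V(3,1)=24.6049, V(3,2)=0.0000, V(3,3)=0.0000
(2,0): S=79.9350. Δ = (V_up−V_dn)/(S_up−S_dn) = (24.6049−82.9575)/(116.7051−58.3525) = -1.0000. V = [p*·24.6049 + (1−p*)·82.9575]/1.3 = 28.7650. B = V − Δ·S = 108.7000.
(2,1): S=159.8700. Δ = (V_up−V_dn)/(S_up−S_dn) = (0.0000−24.6049)/(233.4102−116.7051) = -0.2108. V = [p*·0.0000 + (1−p*)·24.6049]/1.3 = 4.1483. B = V − Δ·S = 37.8537.
(2,2): S=319.7400. Δ = (V_up−V_dn)/(S_up−S_dn) = (0.0000−0.0000)/(466.8204−233.4102) = 0.0000. V = [p*·0.0000 + (1−p*)·0.0000]/1.3 = 0.0000. B = V − Δ·S = 0.0000.
(1,0): S=109.5000. Δ = (V_up−V_dn)/(S_up−S_dn) = (4.1483−28.7650)/(159.8700−79.9350) = -0.3080. V = [p*·4.1483 + (1−p*)·28.7650]/1.3 = 7.3414. B = V − Δ·S = 41.0628.
(1,1): S=219.0000. Δ = (V_up−V_dn)/(S_up−S_dn) = (0.0000−4.1483)/(319.7400−159.8700) = -0.0259. V = [p*·0.0000 + (1−p*)·4.1483]/1.3 = 0.6994. B = V − Δ·S = 6.3821.
(0,0): S=150.0000. Δ = (V_up−V_dn)/(S_up−S_dn) = (0.6994−7.3414)/(219.0000−109.5000) = -0.0607. V = [p*·0.6994 + (1−p*)·7.3414]/1.3 = 1.6578. B = V − Δ·S = 10.7564.
Check: Δ(0,0)·S0 + B(0,0) = 1.6578 = V0.

(0,0): Delta=-0.0607 Bond=10.7564
(1,0): Delta=-0.3080 Bond=41.0628
(1,1): Delta=-0.0259 Bond=6.3821
(2,0): Delta=-1.0000 Bond=108.7000
(2,1): Delta=-0.2108 Bond=37.8537
(2,2): Delta=0.0000 Bond=0.0000
V0=1.6578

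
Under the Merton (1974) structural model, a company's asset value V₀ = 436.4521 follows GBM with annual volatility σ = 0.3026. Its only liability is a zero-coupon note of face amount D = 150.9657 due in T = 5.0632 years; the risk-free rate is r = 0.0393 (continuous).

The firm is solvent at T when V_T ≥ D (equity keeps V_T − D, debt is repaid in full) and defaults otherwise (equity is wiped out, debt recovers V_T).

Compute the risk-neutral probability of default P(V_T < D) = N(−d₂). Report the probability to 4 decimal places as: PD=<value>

With assets at 436.4521 and a single debt payment of 150.9657 at 5.0632 years:
d₁ = [ln(V₀/D) + (r + σ²/2)T] / (σ√T)
   = [ln(436.4521/150.9657) + (0.0393 + 0.5·0.3026²)·5.0632] / (0.3026·√5.0632)
   = [1.061626 + 0.430794] / 0.680897 = 2.191844
d₂ = d₁ − σ√T = 2.191844 − 0.680897 = 1.510947
risk-neutral PD = N(−d₂) = N(-1.510947) = 0.065401

PD=0.0654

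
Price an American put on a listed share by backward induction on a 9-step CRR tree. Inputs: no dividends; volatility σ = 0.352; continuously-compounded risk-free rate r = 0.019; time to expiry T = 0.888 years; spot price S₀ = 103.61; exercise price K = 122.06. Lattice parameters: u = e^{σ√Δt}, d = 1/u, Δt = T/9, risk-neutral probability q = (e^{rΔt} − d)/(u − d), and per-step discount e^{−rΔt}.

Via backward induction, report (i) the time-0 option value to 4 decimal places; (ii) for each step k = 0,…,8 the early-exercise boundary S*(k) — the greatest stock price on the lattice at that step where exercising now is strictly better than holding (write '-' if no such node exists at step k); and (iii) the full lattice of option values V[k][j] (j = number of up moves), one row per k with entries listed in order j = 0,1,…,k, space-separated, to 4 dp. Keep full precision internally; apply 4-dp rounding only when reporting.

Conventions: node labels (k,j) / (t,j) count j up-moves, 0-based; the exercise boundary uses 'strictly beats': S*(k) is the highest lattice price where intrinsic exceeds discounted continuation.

Δt=0.09867, u=1.11691, d=0.89533, q=0.48085, disc=e^(-rΔt)=0.99813
k=9 terminal: V=max(K-S,0) → 83.7571 74.2774 62.4516 47.6990 29.2953 6.3368 0.0000 0.0000 0.0000 0.0000
k=8: j=0 S=42.7810 intr=79.2790 cont=79.0504 V=79.2790[EX]; j=1 S=53.3689 intr=68.6911 cont=68.4625 V=68.6911[EX]; j=2 S=66.5773 intr=55.4827 cont=55.2541 V=55.4827[EX]; j=3 S=83.0546 intr=39.0054 cont=38.7768 V=39.0054[EX]; j=4 S=103.6100 intr=18.4500 cont=18.2214 V=18.4500[EX]; j=5 S=129.2527 intr=0.0000 cont=3.2835 V=3.2835[hold]; j=6 S=161.2417 intr=0.0000 cont=0.0000 V=0.0000[hold]; j=7 S=201.1477 intr=0.0000 cont=0.0000 V=0.0000[hold]; j=8 S=250.9302 intr=0.0000 cont=0.0000 V=0.0000[hold]  S*(8)=103.6100
k=7: j=0 S=47.7826 intr=74.2774 cont=74.0488 V=74.2774[EX]; j=1 S=59.6084 intr=62.4516 cont=62.2230 V=62.4516[EX]; j=2 S=74.3610 intr=47.6990 cont=47.4704 V=47.6990[EX]; j=3 S=92.7647 intr=29.2953 cont=29.0667 V=29.2953[EX]; j=4 S=115.7232 intr=6.3368 cont=11.1362 V=11.1362[hold]; j=5 S=144.3638 intr=0.0000 cont=1.7014 V=1.7014[hold]; j=6 S=180.0927 intr=0.0000 cont=0.0000 V=0.0000[hold]; j=7 S=224.6643 intr=0.0000 cont=0.0000 V=0.0000[hold]  S*(7)=92.7647
k=6: j=0 S=53.3689 intr=68.6911 cont=68.4625 V=68.6911[EX]; j=1 S=66.5773 intr=55.4827 cont=55.2541 V=55.4827[EX]; j=2 S=83.0546 intr=39.0054 cont=38.7768 V=39.0054[EX]; j=3 S=103.6100 intr=18.4500 cont=20.5249 V=20.5249[hold]; j=4 S=129.2527 intr=0.0000 cont=6.5871 V=6.5871[hold]; j=5 S=161.2417 intr=0.0000 cont=0.8816 V=0.8816[hold]; j=6 S=201.1477 intr=0.0000 cont=0.0000 V=0.0000[hold]  S*(6)=83.0546
k=5: j=0 S=59.6084 intr=62.4516 cont=62.2230 V=62.4516[EX]; j=1 S=74.3610 intr=47.6990 cont=47.4704 V=47.6990[EX]; j=2 S=92.7647 intr=29.2953 cont=30.0626 V=30.0626[hold]; j=3 S=115.7232 intr=6.3368 cont=13.7970 V=13.7970[hold]; j=4 S=144.3638 intr=0.0000 cont=3.8364 V=3.8364[hold]; j=5 S=180.0927 intr=0.0000 cont=0.4568 V=0.4568[hold]  S*(5)=74.3610
k=4: j=0 S=66.5773 intr=55.4827 cont=55.2541 V=55.4827[EX]; j=1 S=83.0546 intr=39.0054 cont=39.1450 V=39.1450[hold]; j=2 S=103.6100 intr=18.4500 cont=22.1995 V=22.1995[hold]; j=3 S=129.2527 intr=0.0000 cont=8.9905 V=8.9905[hold]; j=4 S=161.2417 intr=0.0000 cont=2.2072 V=2.2072[hold]  S*(4)=66.5773
k=3: j=0 S=74.3610 intr=47.6990 cont=47.5375 V=47.6990[EX]; j=1 S=92.7647 intr=29.2953 cont=30.9386 V=30.9386[hold]; j=2 S=115.7232 intr=6.3368 cont=15.8182 V=15.8182[hold]; j=3 S=144.3638 intr=0.0000 cont=5.7180 V=5.7180[hold]  S*(3)=74.3610
k=2: j=0 S=83.0546 intr=39.0054 cont=39.5655 V=39.5655[hold]; j=1 S=103.6100 intr=18.4500 cont=23.6236 V=23.6236[hold]; j=2 S=129.2527 intr=0.0000 cont=10.9410 V=10.9410[hold]  S*(2)=-
k=1: j=0 S=92.7647 intr=29.2953 cont=31.8400 V=31.8400[hold]; j=1 S=115.7232 intr=6.3368 cont=17.4923 V=17.4923[hold]  S*(1)=-
k=0: j=0 S=103.6100 intr=18.4500 cont=24.8941 V=24.8941[hold]  S*(0)=-

price = 24.8941
boundary = - - - 74.3610 66.5773 74.3610 83.0546 92.7647 103.6100
tree:
24.8941
31.8400 17.4923
39.5655 23.6236 10.9410
47.6990 30.9386 15.8182 5.7180
55.4827 39.1450 22.1995 8.9905 2.2072
62.4516 47.6990 30.0626 13.7970 3.8364 0.4568
68.6911 55.4827 39.0054 20.5249 6.5871 0.8816 0.0000
74.2774 62.4516 47.6990 29.2953 11.1362 1.7014 0.0000 0.0000
79.2790 68.6911 55.4827 39.0054 18.4500 3.2835 0.0000 0.0000 0.0000
83.7571 74.2774 62.4516 47.6990 29.2953 6.3368 0.0000 0.0000 0.0000 0.0000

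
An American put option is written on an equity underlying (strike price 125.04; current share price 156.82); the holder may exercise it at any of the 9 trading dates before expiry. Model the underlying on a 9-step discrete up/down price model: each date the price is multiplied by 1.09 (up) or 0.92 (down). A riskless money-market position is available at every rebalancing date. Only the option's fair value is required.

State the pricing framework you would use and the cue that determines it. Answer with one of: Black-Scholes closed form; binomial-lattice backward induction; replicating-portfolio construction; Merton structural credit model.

Key observation: the exercise right at every one of the 9 steps is what matters: each node needs max(125.04 − S, continuation), which only the stepwise tree valuation starting from spot 156.82 delivers.

framework: binomial-lattice backward induction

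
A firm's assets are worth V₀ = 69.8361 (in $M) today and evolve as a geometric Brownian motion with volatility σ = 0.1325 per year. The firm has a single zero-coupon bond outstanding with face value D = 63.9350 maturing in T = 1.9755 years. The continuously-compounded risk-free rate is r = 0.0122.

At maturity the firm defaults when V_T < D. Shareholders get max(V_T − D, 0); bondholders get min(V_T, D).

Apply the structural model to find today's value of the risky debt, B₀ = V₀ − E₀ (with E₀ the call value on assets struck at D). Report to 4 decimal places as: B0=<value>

With assets at 69.8361 and a single debt payment of 63.9350 at 1.9755 years:
d₁ = [ln(V₀/D) + (r + σ²/2)T] / (σ√T)
   = [ln(69.8361/63.9350) + (0.0122 + 0.5·0.1325²)·1.9755] / (0.1325·√1.9755)
   = [0.088284 + 0.041442] / 0.186232 = 0.696585
d₂ = d₁ − σ√T = 0.696585 − 0.186232 = 0.510353
N(d₁) = 0.756969,  N(d₂) = 0.695098,  e^(−rT) = 0.976187
E₀ = V₀·N(d₁) − D·e^(−rT)·N(d₂)
   = 69.8361·0.756969 − 63.9350·0.976187·0.695098 = 9.480935
B₀ = V₀ − E₀ = 69.8361 − 9.480935 = 60.355165

B0=60.3552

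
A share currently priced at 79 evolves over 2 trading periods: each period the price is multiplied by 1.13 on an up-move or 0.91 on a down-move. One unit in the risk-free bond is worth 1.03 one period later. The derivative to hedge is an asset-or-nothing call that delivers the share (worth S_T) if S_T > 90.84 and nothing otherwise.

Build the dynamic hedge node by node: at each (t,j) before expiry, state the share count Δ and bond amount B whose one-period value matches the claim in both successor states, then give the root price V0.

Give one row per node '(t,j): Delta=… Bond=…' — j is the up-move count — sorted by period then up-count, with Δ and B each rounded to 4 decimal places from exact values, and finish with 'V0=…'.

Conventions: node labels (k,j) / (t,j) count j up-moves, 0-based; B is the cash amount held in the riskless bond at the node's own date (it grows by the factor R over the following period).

Risk-neutral probability p* = (R−d)/(u−d) = (1.03−0.91)/(1.13−0.91) = 0.5455.
Terminal payoffs: V(2,0)=0.0000, V(2,1)=0.0000, V(2,2)=100.8751
(1,0): S=71.8900. Δ = (V_up−V_dn)/(S_up−S_dn) = (0.0000−0.0000)/(81.2357−65.4199) = 0.0000. V = [p*·0.0000 + (1−p*)·0.0000]/1.03 = 0.0000. B = V − Δ·S = 0.0000.
(1,1): S=89.2700. Δ = (V_up−V_dn)/(S_up−S_dn) = (100.8751−0.0000)/(100.8751−81.2357) = 5.1364. V = [p*·100.8751 + (1−p*)·0.0000]/1.03 = 53.4202. B = V − Δ·S = -405.1030.
(0,0): S=79.0000. Δ = (V_up−V_dn)/(S_up−S_dn) = (53.4202−0.0000)/(89.2700−71.8900) = 3.0737. V = [p*·53.4202 + (1−p*)·0.0000]/1.03 = 28.2896. B = V − Δ·S = -214.5294.
Sanity check at the root: Δ(0,0)·S0 + B(0,0) reproduces V0 = 28.2896.

(0,0): Delta=3.0737 Bond=-214.5294
(1,0): Delta=0.0000 Bond=0.0000
(1,1): Delta=5.1364 Bond=-405.1030
V0=28.2896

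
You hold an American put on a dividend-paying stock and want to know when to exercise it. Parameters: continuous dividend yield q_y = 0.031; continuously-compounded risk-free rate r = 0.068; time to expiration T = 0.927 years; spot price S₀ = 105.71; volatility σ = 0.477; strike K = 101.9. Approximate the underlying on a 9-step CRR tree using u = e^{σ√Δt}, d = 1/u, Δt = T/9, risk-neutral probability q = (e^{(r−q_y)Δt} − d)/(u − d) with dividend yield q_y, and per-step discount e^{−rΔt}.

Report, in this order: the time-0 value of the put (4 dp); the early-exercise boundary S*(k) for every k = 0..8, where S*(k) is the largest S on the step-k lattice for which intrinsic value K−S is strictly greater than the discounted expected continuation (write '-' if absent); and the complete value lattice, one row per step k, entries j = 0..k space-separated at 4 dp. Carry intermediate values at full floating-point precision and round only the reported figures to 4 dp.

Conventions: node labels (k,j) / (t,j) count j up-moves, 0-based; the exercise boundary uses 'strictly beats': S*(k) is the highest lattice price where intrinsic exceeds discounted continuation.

params: Δt=0.10300 u=1.16543 d=0.85806 q=0.47423 e^(-rΔt)=0.99302
t_9 payoffs: 75.2465 65.6987 52.7308 35.1176 11.1950 0.0000 0.0000 0.0000 0.0000 0.0000
t_8: node(8,0) S=31.0627 payoff=70.8373 vs cont=70.2251 → 70.8373 [stop]  node(8,1) S=42.1899 payoff=59.7101 vs cont=59.1334 → 59.7101 [stop]  node(8,2) S=57.3030 payoff=44.5970 vs cont=44.0684 → 44.5970 [stop]  node(8,3) S=77.8300 payoff=24.0700 vs cont=23.6069 → 24.0700 [stop]  node(8,4) S=105.7100 payoff=0.0000 vs cont=5.8449 → 5.8449 [wait]  node(8,5) S=143.5772 payoff=0.0000 vs cont=0.0000 → 0.0000 [wait]  node(8,6) S=195.0090 payoff=0.0000 vs cont=0.0000 → 0.0000 [wait]  node(8,7) S=264.8646 payoff=0.0000 vs cont=0.0000 → 0.0000 [wait]  node(8,8) S=359.7437 payoff=0.0000 vs cont=0.0000 → 0.0000 [wait]  ⇒ S*(8)=77.8300
t_7: node(7,0) S=36.2013 payoff=65.6987 vs cont=65.1029 → 65.6987 [stop]  node(7,1) S=49.1692 payoff=52.7308 vs cont=52.1764 → 52.7308 [stop]  node(7,2) S=66.7824 payoff=35.1176 vs cont=34.6193 → 35.1176 [stop]  node(7,3) S=90.7050 payoff=11.1950 vs cont=15.3196 → 15.3196 [wait]  node(7,4) S=123.1972 payoff=0.0000 vs cont=3.0517 → 3.0517 [wait]  node(7,5) S=167.3285 payoff=0.0000 vs cont=0.0000 → 0.0000 [wait]  node(7,6) S=227.2685 payoff=0.0000 vs cont=0.0000 → 0.0000 [wait]  node(7,7) S=308.6800 payoff=0.0000 vs cont=0.0000 → 0.0000 [wait]  ⇒ S*(7)=66.7824
t_6: node(6,0) S=42.1899 payoff=59.7101 vs cont=59.1334 → 59.7101 [stop]  node(6,1) S=57.3030 payoff=44.5970 vs cont=44.0684 → 44.5970 [stop]  node(6,2) S=77.8300 payoff=24.0700 vs cont=25.5493 → 25.5493 [wait]  node(6,3) S=105.7100 payoff=0.0000 vs cont=9.4355 → 9.4355 [wait]  node(6,4) S=143.5772 payoff=0.0000 vs cont=1.5933 → 1.5933 [wait]  node(6,5) S=195.0090 payoff=0.0000 vs cont=0.0000 → 0.0000 [wait]  node(6,6) S=264.8646 payoff=0.0000 vs cont=0.0000 → 0.0000 [wait]  ⇒ S*(6)=57.3030
t_5: node(5,0) S=49.1692 payoff=52.7308 vs cont=52.1764 → 52.7308 [stop]  node(5,1) S=66.7824 payoff=35.1176 vs cont=35.3159 → 35.3159 [wait]  node(5,2) S=90.7050 payoff=11.1950 vs cont=17.7827 → 17.7827 [wait]  node(5,3) S=123.1972 payoff=0.0000 vs cont=5.6766 → 5.6766 [wait]  node(5,4) S=167.3285 payoff=0.0000 vs cont=0.8319 → 0.8319 [wait]  node(5,5) S=227.2685 payoff=0.0000 vs cont=0.0000 → 0.0000 [wait]  ⇒ S*(5)=49.1692
t_4: node(4,0) S=57.3030 payoff=44.5970 vs cont=44.1618 → 44.5970 [stop]  node(4,1) S=77.8300 payoff=24.0700 vs cont=26.8128 → 26.8128 [wait]  node(4,2) S=105.7100 payoff=0.0000 vs cont=11.9577 → 11.9577 [wait]  node(4,3) S=143.5772 payoff=0.0000 vs cont=3.3555 → 3.3555 [wait]  node(4,4) S=195.0090 payoff=0.0000 vs cont=0.4343 → 0.4343 [wait]  ⇒ S*(4)=57.3030
t_3: node(3,0) S=66.7824 payoff=35.1176 vs cont=35.9108 → 35.9108 [wait]  node(3,1) S=90.7050 payoff=11.1950 vs cont=19.6301 → 19.6301 [wait]  node(3,2) S=123.1972 payoff=0.0000 vs cont=7.8233 → 7.8233 [wait]  node(3,3) S=167.3285 payoff=0.0000 vs cont=1.9565 → 1.9565 [wait]  ⇒ S*(3)=-
t_2: node(2,0) S=77.8300 payoff=24.0700 vs cont=27.9934 → 27.9934 [wait]  node(2,1) S=105.7100 payoff=0.0000 vs cont=13.9331 → 13.9331 [wait]  node(2,2) S=143.5772 payoff=0.0000 vs cont=5.0059 → 5.0059 [wait]  ⇒ S*(2)=-
t_1: node(1,0) S=90.7050 payoff=11.1950 vs cont=21.1768 → 21.1768 [wait]  node(1,1) S=123.1972 payoff=0.0000 vs cont=9.6319 → 9.6319 [wait]  ⇒ S*(1)=-
t_0: node(0,0) S=105.7100 payoff=0.0000 vs cont=15.5923 → 15.5923 [wait]  ⇒ S*(0)=-

price = 15.5923
boundary = - - - - 57.3030 49.1692 57.3030 66.7824 77.8300
tree:
15.5923
21.1768 9.6319
27.9934 13.9331 5.0059
35.9108 19.6301 7.8233 1.9565
44.5970 26.8128 11.9577 3.3555 0.4343
52.7308 35.3159 17.7827 5.6766 0.8319 0.0000
59.7101 44.5970 25.5493 9.4355 1.5933 0.0000 0.0000
65.6987 52.7308 35.1176 15.3196 3.0517 0.0000 0.0000 0.0000
70.8373 59.7101 44.5970 24.0700 5.8449 0.0000 0.0000 0.0000 0.0000
75.2465 65.6987 52.7308 35.1176 11.1950 0.0000 0.0000 0.0000 0.0000 0.0000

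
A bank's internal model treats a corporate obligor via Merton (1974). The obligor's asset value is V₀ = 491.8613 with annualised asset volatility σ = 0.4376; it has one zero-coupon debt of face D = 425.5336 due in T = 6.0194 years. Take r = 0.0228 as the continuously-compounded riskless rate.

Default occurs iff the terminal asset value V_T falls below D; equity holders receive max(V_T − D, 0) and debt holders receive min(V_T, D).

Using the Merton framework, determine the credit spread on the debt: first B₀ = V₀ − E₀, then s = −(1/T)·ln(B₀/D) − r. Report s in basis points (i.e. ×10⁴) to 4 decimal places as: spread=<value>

spread=657.6790

Apply the equity-as-call identities (strike 425.5336, horizon 6.0194 years):
d₁ = [ln(V₀/D) + (r + σ²/2)T] / (σ√T)
   = [ln(491.8613/425.5336) + (0.0228 + 0.5·0.4376²)·6.0194] / (0.4376·√6.0194)
   = [0.144853 + 0.713581] / 1.073628 = 0.799564
d₂ = d₁ − σ√T = 0.799564 − 1.073628 = -0.274065
N(d₁) = 0.788018,  N(d₂) = 0.392017,  e^(−rT) = 0.871759
E₀ = V₀·N(d₁) − D·e^(−rT)·N(d₂)
   = 491.8613·0.788018 − 425.5336·0.871759·0.392017 = 242.171761
B₀ = V₀ − E₀ = 491.8613 − 242.171761 = 249.689539
spread = −(1/T)·ln(B₀/D) − r = −(1/6.0194)·ln(249.689539/425.5336) − 0.0228 = 0.06576790
in basis points: 0.06576790 × 10⁴ = 657.6790 bp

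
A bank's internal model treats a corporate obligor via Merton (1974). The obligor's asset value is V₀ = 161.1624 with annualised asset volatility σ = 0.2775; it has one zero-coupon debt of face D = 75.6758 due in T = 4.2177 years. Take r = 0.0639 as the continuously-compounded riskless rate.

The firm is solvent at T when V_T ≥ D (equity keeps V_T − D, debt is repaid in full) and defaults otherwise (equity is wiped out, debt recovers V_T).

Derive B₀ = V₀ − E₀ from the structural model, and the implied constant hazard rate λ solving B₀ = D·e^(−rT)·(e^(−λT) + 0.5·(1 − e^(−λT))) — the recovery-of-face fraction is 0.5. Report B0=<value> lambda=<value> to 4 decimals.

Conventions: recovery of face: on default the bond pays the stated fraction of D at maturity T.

B0=57.0351 lambda=0.0063

Work the structural quantities from V₀ = 161.1624 against face 75.6758:
d₁ = [ln(V₀/D) + (r + σ²/2)T] / (σ√T)
   = [ln(161.1624/75.6758) + (0.0639 + 0.5·0.2775²)·4.2177] / (0.2775·√4.2177)
   = [0.755954 + 0.431906] / 0.569903 = 2.084320
d₂ = d₁ − σ√T = 2.084320 − 0.569903 = 1.514417
N(d₁) = 0.981434,  N(d₂) = 0.935040,  e^(−rT) = 0.763753
E₀ = V₀·N(d₁) − D·e^(−rT)·N(d₂)
   = 161.1624·0.981434 − 75.6758·0.763753·0.935040 = 104.127260
B₀ = V₀ − E₀ = 161.1624 − 104.127260 = 57.035140
e^(−λT) = (B₀·e^(rT)/D − 0.5)/(1 − 0.5) = (57.0351·1.309324/75.6758 − 0.5)/0.5 = 0.97361454
λ = −ln(0.97361454)/4.2177 = 0.006340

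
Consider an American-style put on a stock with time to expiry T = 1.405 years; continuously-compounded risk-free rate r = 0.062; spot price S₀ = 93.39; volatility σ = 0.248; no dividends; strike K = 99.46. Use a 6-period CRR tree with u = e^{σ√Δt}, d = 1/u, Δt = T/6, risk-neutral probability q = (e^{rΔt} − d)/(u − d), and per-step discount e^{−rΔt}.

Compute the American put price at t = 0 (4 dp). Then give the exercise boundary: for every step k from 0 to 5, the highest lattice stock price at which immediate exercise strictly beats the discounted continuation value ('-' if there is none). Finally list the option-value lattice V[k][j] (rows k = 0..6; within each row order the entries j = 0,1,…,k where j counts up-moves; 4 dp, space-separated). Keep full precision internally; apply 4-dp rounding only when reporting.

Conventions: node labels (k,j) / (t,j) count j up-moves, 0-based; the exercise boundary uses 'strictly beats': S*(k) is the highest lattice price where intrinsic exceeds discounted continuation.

price = 11.2731
boundary = - - 73.4618 65.1542 73.4618 82.8287
tree:
11.2731
17.4348 6.1374
25.9982 10.3461 2.5865
34.3058 16.8138 4.9144 0.6002
41.6739 25.9982 9.1591 1.2980 0.0000
48.2088 34.3058 16.6313 2.8069 0.0000 0.0000
54.0047 41.6739 25.9982 6.0700 0.0000 0.0000 0.0000

Δt=0.23417  u=1.12751  d=0.88691  q=0.53082  discount=0.98559
step 6 (expiry): payoffs max(K−S,0) = 54.0047 41.6739 25.9982 6.0700 0.0000 0.0000 0.0000
step 5: (k=5,j=0): S=51.2512, K−S=48.2088, hold=46.7753 ⇒ V=48.2088 exercise | (k=5,j=1): S=65.1542, K−S=34.3058, hold=32.8722 ⇒ V=34.3058 exercise | (k=5,j=2): S=82.8287, K−S=16.6313, hold=15.1977 ⇒ V=16.6313 exercise | (k=5,j=3): S=105.2979, K−S=0.0000, hold=2.8069 ⇒ V=2.8069 continue | (k=5,j=4): S=133.8623, K−S=0.0000, hold=0.0000 ⇒ V=0.0000 continue | (k=5,j=5): S=170.1754, K−S=0.0000, hold=0.0000 ⇒ V=0.0000 continue  boundary S*=82.8287
step 4: (k=4,j=0): S=57.7861, K−S=41.6739, hold=40.2404 ⇒ V=41.6739 exercise | (k=4,j=1): S=73.4618, K−S=25.9982, hold=24.5646 ⇒ V=25.9982 exercise | (k=4,j=2): S=93.3900, K−S=6.0700, hold=9.1591 ⇒ V=9.1591 continue | (k=4,j=3): S=118.7241, K−S=0.0000, hold=1.2980 ⇒ V=1.2980 continue | (k=4,j=4): S=150.9307, K−S=0.0000, hold=0.0000 ⇒ V=0.0000 continue  boundary S*=73.4618
step 3: (k=3,j=0): S=65.1542, K−S=34.3058, hold=32.8722 ⇒ V=34.3058 exercise | (k=3,j=1): S=82.8287, K−S=16.6313, hold=16.8138 ⇒ V=16.8138 continue | (k=3,j=2): S=105.2979, K−S=0.0000, hold=4.9144 ⇒ V=4.9144 continue | (k=3,j=3): S=133.8623, K−S=0.0000, hold=0.6002 ⇒ V=0.6002 continue  boundary S*=65.1542
step 2: (k=2,j=0): S=73.4618, K−S=25.9982, hold=24.6601 ⇒ V=25.9982 exercise | (k=2,j=1): S=93.3900, K−S=6.0700, hold=10.3461 ⇒ V=10.3461 continue | (k=2,j=2): S=118.7241, K−S=0.0000, hold=2.5865 ⇒ V=2.5865 continue  boundary S*=73.4618
step 1: (k=1,j=0): S=82.8287, K−S=16.6313, hold=17.4348 ⇒ V=17.4348 continue | (k=1,j=1): S=105.2979, K−S=0.0000, hold=6.1374 ⇒ V=6.1374 continue  boundary S*=-
step 0: (k=0,j=0): S=93.3900, K−S=6.0700, hold=11.2731 ⇒ V=11.2731 continue  boundary S*=-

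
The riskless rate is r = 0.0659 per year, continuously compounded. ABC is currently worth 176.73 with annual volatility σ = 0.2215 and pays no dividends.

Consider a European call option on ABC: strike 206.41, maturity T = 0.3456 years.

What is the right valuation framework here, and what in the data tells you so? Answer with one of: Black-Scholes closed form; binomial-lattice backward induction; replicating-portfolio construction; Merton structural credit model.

framework: Black-Scholes closed form

Key observation: everything needed for the exact continuous-time valuation of the European call on ABC (strike 206.41) is given, and no feature rules the closed form out.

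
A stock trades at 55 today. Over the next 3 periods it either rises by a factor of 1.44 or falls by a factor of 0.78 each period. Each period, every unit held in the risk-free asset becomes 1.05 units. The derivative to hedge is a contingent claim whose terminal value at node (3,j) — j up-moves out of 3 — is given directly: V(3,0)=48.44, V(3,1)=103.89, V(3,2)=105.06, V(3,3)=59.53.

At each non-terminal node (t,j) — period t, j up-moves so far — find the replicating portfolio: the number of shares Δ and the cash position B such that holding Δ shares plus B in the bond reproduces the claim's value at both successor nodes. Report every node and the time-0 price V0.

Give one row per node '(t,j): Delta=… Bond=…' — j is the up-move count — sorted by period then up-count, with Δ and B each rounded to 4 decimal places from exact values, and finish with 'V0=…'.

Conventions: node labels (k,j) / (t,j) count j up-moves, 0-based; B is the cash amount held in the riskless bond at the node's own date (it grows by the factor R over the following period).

Arbitrage-free pricing uses the up-move probability p* = (R−d)/(u−d) = 0.4091, discounting each step at R = 1.05.
Terminal payoffs: V(3,0)=48.4400, V(3,1)=103.8900, V(3,2)=105.0600, V(3,3)=59.5300
(2,0): S=33.4620. Δ = (V_up−V_dn)/(S_up−S_dn) = (103.8900−48.4400)/(48.1853−26.1004) = 2.5108. V = [p*·103.8900 + (1−p*)·48.4400]/1.05 = 67.7372. B = V − Δ·S = -16.2779.
(2,1): S=61.7760. Δ = (V_up−V_dn)/(S_up−S_dn) = (105.0600−103.8900)/(88.9574−48.1853) = 0.0287. V = [p*·105.0600 + (1−p*)·103.8900]/1.05 = 99.3987. B = V − Δ·S = 97.6260.
(2,2): S=114.0480. Δ = (V_up−V_dn)/(S_up−S_dn) = (59.5300−105.0600)/(164.2291−88.9574) = -0.6049. V = [p*·59.5300 + (1−p*)·105.0600]/1.05 = 82.3182. B = V − Δ·S = 151.3030.
(1,0): S=42.9000. Δ = (V_up−V_dn)/(S_up−S_dn) = (99.3987−67.7372)/(61.7760−33.4620) = 1.1182. V = [p*·99.3987 + (1−p*)·67.7372]/1.05 = 76.8473. B = V − Δ·S = 28.8754.
(1,1): S=79.2000. Δ = (V_up−V_dn)/(S_up−S_dn) = (82.3182−99.3987)/(114.0480−61.7760) = -0.3268. V = [p*·82.3182 + (1−p*)·99.3987]/1.05 = 88.0107. B = V − Δ·S = 113.8903.
(0,0): S=55.0000. Δ = (V_up−V_dn)/(S_up−S_dn) = (88.0107−76.8473)/(79.2000−42.9000) = 0.3075. V = [p*·88.0107 + (1−p*)·76.8473]/1.05 = 77.5373. B = V − Δ·S = 60.6230.
Verification: the root portfolio costs Δ(0,0)·S0 + B(0,0) = 77.5373, matching V0.

(0,0): Delta=0.3075 Bond=60.6230
(1,0): Delta=1.1182 Bond=28.8754
(1,1): Delta=-0.3268 Bond=113.8903
(2,0): Delta=2.5108 Bond=-16.2779
(2,1): Delta=0.0287 Bond=97.6260
(2,2): Delta=-0.6049 Bond=151.3030
V0=77.5373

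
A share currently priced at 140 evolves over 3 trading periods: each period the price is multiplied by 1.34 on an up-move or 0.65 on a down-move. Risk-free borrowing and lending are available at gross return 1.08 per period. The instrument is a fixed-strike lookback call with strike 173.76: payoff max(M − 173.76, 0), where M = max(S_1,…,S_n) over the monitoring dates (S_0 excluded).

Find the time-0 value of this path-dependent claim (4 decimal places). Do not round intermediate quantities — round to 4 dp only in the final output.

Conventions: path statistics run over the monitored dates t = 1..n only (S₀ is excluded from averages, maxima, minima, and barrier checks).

Risk-neutral up-probability p* = (R−d)/(u−d) = (1.08−0.65)/(1.34−0.65) = 0.6232; the claim prices as the p*-weighted sum of path payoffs discounted by R^3.
Enumerate all 2^3 = 8 price paths (U = up ×1.34, D = down ×0.65); each path with k up-moves has probability p*^k·(1−p*)^(3−k).
DDD: M=91.0000, payoff=0.0000, prob=0.053502
UDD: M=187.6000, payoff=13.8400, prob=0.088485
DUD: M=121.9400, payoff=0.0000, prob=0.088485
UUD: M=251.3840, payoff=77.6240, prob=0.146340
DDU: M=91.0000, payoff=0.0000, prob=0.088485
UDU: M=187.6000, payoff=13.8400, prob=0.146340
DUU: M=163.3996, payoff=0.0000, prob=0.146340
UUU: M=336.8546, payoff=163.0946, prob=0.242024
Price = Σ prob·payoff / R^3 = 54.082234 / 1.259712 = 42.9322

price = 42.9322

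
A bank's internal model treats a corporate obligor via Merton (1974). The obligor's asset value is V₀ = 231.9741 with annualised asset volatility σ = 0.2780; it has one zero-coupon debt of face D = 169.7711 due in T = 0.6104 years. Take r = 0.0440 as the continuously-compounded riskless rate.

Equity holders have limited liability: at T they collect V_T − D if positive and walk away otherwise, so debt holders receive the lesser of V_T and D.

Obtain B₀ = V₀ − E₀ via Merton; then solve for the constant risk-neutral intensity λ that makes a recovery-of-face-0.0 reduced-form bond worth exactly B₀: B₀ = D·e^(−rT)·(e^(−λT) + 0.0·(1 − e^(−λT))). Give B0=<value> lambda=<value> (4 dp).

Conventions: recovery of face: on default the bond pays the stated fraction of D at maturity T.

B0=164.1937 lambda=0.0107

With assets at 231.9741 and a single debt payment of 169.7711 at 0.6104 years:
d₁ = [ln(V₀/D) + (r + σ²/2)T] / (σ√T)
   = [ln(231.9741/169.7711) + (0.0440 + 0.5·0.2780²)·0.6104] / (0.2780·√0.6104)
   = [0.312175 + 0.050445] / 0.217196 = 1.669548
d₂ = d₁ − σ√T = 1.669548 − 0.217196 = 1.452352
N(d₁) = 0.952496,  N(d₂) = 0.926798,  e^(−rT) = 0.973500
E₀ = V₀·N(d₁) − D·e^(−rT)·N(d₂)
   = 231.9741·0.952496 − 169.7711·0.973500·0.926798 = 67.780399
B₀ = V₀ − E₀ = 231.9741 − 67.780399 = 164.193701
e^(−λT) = (B₀·e^(rT)/D − 0)/(1 − 0) = (164.1937·1.027222/169.7711 − 0)/1 = 0.99347475
λ = −ln(0.99347475)/0.6104 = 0.010725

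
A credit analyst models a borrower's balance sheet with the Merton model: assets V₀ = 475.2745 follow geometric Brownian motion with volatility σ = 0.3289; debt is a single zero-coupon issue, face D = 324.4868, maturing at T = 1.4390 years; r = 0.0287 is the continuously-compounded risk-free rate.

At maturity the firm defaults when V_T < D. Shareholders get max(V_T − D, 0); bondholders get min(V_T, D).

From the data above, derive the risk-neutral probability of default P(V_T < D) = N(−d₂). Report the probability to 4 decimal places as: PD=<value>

Apply the equity-as-call identities (strike 324.4868, horizon 1.4390 years):
d₁ = [ln(V₀/D) + (r + σ²/2)T] / (σ√T)
   = [ln(475.2745/324.4868) + (0.0287 + 0.5·0.3289²)·1.4390] / (0.3289·√1.4390)
   = [0.381648 + 0.119131] / 0.394543 = 1.269264
d₂ = d₁ − σ√T = 1.269264 − 0.394543 = 0.874721
risk-neutral PD = N(−d₂) = N(-0.874721) = 0.190863

PD=0.1909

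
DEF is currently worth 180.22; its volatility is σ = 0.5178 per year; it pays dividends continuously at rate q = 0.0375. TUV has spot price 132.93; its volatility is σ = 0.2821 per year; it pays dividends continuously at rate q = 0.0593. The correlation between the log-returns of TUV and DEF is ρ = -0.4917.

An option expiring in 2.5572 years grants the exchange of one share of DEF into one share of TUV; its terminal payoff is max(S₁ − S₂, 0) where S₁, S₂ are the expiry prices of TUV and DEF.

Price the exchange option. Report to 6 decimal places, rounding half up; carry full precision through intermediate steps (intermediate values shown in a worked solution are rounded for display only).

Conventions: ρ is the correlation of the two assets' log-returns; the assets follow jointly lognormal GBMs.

exchange price = 36.969266

σ_eff = √(σ₁² + σ₂² − 2ρσ₁σ₂) = √(0.2821² + 0.5178² − 2·-0.4917·0.2821·0.5178) = 0.700959
d₁ = (ln(S₁/S₂) + (q₂ − q₁ + σ_eff²/2)T) / (σ_eff√T) = (ln(132.93/180.22) + (0.0375 − 0.0593 + 0.245672)·2.5572) / 1.120921 = 0.239205
d₂ = d₁ − σ_eff√T = 0.239205 − 1.120921 = -0.881717
N(d₁) = 0.594527,  N(d₂) = 0.188965
V = S₁·e^{−q₁T}·N(d₁) − S₂·e^{−q₂T}·N(d₂) = 67.910512 − 30.941246 = 36.969266
Key observation: pricing in DEF-units makes this a unit-strike call on the ratio S₁/S₂ — the risk-free rate cancels and cannot affect the value.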